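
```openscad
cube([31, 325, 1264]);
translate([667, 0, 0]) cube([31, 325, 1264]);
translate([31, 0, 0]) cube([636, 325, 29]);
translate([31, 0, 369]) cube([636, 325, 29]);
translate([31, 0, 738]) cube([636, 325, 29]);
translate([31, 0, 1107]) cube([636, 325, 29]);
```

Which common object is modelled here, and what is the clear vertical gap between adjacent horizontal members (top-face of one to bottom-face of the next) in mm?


A bookshelf. The clear shelf gap is 340 mm.

Two tall side panels with 4 horizontal boards between them — a bookshelf. The first two shelf undersides are at z = 0 and z = 369; with shelf thickness 29, the clear gap is 369 − 0 − 29 = 340 mm.


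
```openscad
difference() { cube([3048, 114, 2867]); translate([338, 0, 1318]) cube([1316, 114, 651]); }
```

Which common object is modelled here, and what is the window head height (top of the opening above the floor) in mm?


A wall with a window opening. The window head height is 1969 mm.

A wall with a rectangular opening subtracted — a window. Sill at z = 1318, opening 651 mm tall, so the head is at 1318 + 651 = 1969 mm.


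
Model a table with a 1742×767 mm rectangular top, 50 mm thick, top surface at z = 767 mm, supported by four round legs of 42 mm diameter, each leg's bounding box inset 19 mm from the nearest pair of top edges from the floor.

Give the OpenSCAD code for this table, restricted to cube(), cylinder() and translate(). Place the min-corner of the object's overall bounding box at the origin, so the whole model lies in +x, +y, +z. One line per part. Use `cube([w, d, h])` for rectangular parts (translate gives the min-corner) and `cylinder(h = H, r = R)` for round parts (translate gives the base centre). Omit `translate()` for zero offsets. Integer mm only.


translate([0, 0, 717]) cube([1742, 767, 50]);
translate([40, 40, 0]) cylinder(h = 717, r = 21);
translate([1702, 40, 0]) cylinder(h = 717, r = 21);
translate([40, 727, 0]) cylinder(h = 717, r = 21);
translate([1702, 727, 0]) cylinder(h = 717, r = 21);


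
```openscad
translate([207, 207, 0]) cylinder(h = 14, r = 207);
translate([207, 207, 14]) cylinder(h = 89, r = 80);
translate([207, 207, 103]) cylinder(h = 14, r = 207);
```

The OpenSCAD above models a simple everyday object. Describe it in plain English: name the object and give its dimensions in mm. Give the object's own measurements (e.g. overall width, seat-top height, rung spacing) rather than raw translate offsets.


A spool: two coaxial disc flanges of radius 207 mm and thickness 14 mm, joined by a core cylinder of radius 80 mm and height 89 mm. The lower flange rests on z = 0 and the three cylinders share a vertical axis.


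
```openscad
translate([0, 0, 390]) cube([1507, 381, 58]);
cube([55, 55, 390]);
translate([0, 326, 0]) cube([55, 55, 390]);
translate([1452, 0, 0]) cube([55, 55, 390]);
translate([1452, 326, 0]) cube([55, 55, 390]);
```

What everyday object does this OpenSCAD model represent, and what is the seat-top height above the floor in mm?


A bench. The seat-top height is 448 mm.

A long slab on four corner posts — a bench. The slab sits at z = 390 with thickness 58, so the top is 390 + 58 = 448 mm.


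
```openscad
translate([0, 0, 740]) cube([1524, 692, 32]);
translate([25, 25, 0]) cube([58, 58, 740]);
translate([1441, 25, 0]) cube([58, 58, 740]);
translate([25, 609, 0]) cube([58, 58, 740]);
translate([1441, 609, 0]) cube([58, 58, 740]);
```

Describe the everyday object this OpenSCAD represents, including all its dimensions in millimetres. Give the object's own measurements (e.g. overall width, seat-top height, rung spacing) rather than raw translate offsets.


A rectangular dining table. The top is 1524×692×32 mm with its upper surface at z = 772 mm. It stands on four 58×58 mm square legs, each inset 25 mm from the nearest pair of top edges, running from the floor to the underside of the top.


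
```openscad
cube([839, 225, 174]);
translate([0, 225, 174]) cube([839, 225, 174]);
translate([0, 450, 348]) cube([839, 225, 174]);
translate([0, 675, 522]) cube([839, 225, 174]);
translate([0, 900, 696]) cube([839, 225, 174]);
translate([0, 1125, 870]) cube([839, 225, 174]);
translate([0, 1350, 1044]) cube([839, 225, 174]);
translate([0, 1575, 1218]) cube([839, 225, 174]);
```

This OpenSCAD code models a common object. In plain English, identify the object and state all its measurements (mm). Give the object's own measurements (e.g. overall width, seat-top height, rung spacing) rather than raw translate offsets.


A straight staircase of 8 solid steps. Each step is 839 mm wide (x), 225 mm deep (y, the going) and 174 mm tall (the rise). The first step rests on the floor; each subsequent step sits one going further in +y and one rise higher in +z, directly behind and above the previous step with no overlap.


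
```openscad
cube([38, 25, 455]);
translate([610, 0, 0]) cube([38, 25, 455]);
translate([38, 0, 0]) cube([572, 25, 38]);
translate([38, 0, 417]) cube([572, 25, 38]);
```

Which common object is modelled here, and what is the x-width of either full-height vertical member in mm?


A picture frame. The border width is 38 mm.

Four thin pieces enclosing a rectangular opening — a picture frame. The two full-height stiles are 455 mm tall; the top rail sits at z = 417 and is 38 mm tall, so the border above the opening is 455 − 417 = 38 mm, matching the stile x-width.


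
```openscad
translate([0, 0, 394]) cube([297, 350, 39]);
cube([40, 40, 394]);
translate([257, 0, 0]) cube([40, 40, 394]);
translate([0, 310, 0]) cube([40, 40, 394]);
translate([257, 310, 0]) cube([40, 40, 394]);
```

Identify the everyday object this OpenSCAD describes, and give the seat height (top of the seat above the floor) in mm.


A stool. The seat height is 433 mm.

A 297×350×39 slab at z = 394 on four corner posts — a stool. The seat top is 394 + 39 = 433 mm.


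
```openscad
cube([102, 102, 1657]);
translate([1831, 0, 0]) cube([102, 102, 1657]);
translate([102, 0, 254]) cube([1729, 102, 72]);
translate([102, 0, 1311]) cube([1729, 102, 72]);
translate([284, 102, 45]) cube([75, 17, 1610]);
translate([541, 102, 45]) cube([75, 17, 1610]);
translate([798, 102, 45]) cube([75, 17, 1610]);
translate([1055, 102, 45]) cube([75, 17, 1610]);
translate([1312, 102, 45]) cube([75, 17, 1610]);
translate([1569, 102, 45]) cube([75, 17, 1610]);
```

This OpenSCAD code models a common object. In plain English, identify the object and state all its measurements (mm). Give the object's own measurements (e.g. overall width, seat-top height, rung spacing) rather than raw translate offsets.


A fence section. Two 102×102 mm posts, 1657 mm tall, stand on the floor with a clear span of 1729 mm between their inner faces. Two horizontal rails of 102×72 mm section span the gap between the posts with their undersides at z = 254 mm and z = 1311 mm, flush with the posts' −y face. 6 pickets, each 75 mm wide, 17 mm thick and 1610 mm tall, are fixed to the +y face of the rails with their bottoms at z = 45 mm, spaced across the span with a 182 mm gap after the −x post and between neighbouring pickets, with 187 mm left before the +x post.


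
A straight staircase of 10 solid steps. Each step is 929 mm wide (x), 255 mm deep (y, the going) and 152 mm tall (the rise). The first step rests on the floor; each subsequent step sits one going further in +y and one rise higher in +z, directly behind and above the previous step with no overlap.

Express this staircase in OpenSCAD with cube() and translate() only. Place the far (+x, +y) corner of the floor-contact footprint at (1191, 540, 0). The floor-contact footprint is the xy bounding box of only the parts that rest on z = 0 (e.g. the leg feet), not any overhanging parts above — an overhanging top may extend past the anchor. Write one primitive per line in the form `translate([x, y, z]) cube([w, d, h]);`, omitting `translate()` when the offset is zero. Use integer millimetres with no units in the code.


translate([262, 285, 0]) cube([929, 255, 152]);
translate([262, 540, 152]) cube([929, 255, 152]);
translate([262, 795, 304]) cube([929, 255, 152]);
translate([262, 1050, 456]) cube([929, 255, 152]);
translate([262, 1305, 608]) cube([929, 255, 152]);
translate([262, 1560, 760]) cube([929, 255, 152]);
translate([262, 1815, 912]) cube([929, 255, 152]);
translate([262, 2070, 1064]) cube([929, 255, 152]);
translate([262, 2325, 1216]) cube([929, 255, 152]);
translate([262, 2580, 1368]) cube([929, 255, 152]);


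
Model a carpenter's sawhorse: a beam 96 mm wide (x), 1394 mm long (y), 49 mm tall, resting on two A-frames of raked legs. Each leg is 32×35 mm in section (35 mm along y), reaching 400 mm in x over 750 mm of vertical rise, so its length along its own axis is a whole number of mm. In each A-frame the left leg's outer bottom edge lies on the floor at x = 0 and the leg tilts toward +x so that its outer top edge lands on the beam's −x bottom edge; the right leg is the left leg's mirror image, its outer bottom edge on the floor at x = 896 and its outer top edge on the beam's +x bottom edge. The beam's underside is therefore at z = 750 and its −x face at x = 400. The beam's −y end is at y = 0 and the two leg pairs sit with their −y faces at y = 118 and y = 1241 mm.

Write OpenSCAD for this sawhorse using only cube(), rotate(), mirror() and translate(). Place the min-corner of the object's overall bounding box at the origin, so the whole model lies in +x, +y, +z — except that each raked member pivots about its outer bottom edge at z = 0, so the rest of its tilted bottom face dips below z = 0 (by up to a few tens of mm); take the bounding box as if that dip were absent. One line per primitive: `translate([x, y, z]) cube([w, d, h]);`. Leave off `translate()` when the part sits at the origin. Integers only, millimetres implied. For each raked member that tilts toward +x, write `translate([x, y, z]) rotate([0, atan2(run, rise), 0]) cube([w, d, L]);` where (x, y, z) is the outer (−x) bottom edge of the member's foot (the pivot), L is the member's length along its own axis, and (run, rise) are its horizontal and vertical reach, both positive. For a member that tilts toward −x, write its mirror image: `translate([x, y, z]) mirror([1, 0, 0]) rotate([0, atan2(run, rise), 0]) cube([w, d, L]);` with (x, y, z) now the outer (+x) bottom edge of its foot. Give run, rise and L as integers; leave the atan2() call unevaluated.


translate([400, 0, 750]) cube([96, 1394, 49]);
translate([0, 118, 0]) rotate([0, atan2(400, 750), 0]) cube([32, 35, 850]);
translate([896, 118, 0]) mirror([1, 0, 0]) rotate([0, atan2(400, 750), 0]) cube([32, 35, 850]);
translate([0, 1241, 0]) rotate([0, atan2(400, 750), 0]) cube([32, 35, 850]);
translate([896, 1241, 0]) mirror([1, 0, 0]) rotate([0, atan2(400, 750), 0]) cube([32, 35, 850]);


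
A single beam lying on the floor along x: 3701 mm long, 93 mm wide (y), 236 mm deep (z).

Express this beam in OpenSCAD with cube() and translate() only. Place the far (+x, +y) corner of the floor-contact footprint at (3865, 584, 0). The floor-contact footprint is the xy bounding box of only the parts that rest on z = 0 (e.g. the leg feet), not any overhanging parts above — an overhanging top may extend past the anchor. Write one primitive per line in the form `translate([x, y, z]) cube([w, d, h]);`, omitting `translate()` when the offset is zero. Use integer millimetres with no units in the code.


translate([164, 491, 0]) cube([3701, 93, 236]);


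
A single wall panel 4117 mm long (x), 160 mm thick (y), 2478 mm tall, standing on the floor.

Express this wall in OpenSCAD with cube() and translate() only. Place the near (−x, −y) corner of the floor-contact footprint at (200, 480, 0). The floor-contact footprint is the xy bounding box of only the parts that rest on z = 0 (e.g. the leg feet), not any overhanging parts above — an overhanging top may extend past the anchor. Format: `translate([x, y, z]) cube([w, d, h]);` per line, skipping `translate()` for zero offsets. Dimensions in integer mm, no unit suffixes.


translate([200, 480, 0]) cube([4117, 160, 2478]);


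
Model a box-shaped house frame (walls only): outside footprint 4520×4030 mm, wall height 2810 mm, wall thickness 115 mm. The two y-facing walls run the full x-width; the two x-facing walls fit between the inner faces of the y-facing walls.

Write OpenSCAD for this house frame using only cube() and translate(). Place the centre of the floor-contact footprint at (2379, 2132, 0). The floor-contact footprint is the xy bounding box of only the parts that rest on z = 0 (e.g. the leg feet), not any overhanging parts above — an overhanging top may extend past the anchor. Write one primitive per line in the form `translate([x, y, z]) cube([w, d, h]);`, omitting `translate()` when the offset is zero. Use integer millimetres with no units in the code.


translate([119, 117, 0]) cube([4520, 115, 2810]);
translate([119, 4032, 0]) cube([4520, 115, 2810]);
translate([119, 232, 0]) cube([115, 3800, 2810]);
translate([4524, 232, 0]) cube([115, 3800, 2810]);


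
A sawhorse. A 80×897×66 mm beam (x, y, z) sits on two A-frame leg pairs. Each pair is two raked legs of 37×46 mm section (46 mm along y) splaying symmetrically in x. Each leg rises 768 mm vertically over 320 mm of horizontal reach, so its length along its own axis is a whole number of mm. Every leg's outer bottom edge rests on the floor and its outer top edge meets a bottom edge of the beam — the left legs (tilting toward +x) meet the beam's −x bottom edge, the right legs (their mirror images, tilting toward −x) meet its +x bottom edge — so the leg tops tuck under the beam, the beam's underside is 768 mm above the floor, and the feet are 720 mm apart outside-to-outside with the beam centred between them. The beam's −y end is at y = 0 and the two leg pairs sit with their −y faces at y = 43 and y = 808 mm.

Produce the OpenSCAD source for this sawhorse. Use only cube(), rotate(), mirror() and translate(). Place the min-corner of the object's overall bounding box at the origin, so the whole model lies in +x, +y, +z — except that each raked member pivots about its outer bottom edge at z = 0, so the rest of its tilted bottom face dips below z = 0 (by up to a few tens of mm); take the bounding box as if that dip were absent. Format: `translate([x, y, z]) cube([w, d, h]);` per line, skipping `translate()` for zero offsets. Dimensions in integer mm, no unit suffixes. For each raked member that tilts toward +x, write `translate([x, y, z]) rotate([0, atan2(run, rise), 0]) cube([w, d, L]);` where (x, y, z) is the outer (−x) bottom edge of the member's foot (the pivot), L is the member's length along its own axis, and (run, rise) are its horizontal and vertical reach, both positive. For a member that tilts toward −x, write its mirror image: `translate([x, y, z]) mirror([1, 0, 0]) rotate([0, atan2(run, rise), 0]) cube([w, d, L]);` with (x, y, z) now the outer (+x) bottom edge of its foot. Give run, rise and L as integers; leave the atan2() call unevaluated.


translate([320, 0, 768]) cube([80, 897, 66]);
translate([0, 43, 0]) rotate([0, atan2(320, 768), 0]) cube([37, 46, 832]);
translate([720, 43, 0]) mirror([1, 0, 0]) rotate([0, atan2(320, 768), 0]) cube([37, 46, 832]);
translate([0, 808, 0]) rotate([0, atan2(320, 768), 0]) cube([37, 46, 832]);
translate([720, 808, 0]) mirror([1, 0, 0]) rotate([0, atan2(320, 768), 0]) cube([37, 46, 832]);


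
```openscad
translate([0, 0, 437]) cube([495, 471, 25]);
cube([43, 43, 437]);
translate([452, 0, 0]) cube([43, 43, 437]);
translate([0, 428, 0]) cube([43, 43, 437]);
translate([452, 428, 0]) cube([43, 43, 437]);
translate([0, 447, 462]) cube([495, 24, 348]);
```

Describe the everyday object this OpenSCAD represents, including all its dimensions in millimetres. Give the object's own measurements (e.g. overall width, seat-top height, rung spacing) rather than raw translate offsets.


A chair. The seat is a 495×471×25 mm slab with its top at z = 462 mm, on four 43×43 mm corner legs (flush with the seat edges, standing on z = 0). A flat backrest 24 mm thick, 348 mm tall, spans the full seat width and rises from the seat top along its +y edge, rear face flush with the rear of the seat.


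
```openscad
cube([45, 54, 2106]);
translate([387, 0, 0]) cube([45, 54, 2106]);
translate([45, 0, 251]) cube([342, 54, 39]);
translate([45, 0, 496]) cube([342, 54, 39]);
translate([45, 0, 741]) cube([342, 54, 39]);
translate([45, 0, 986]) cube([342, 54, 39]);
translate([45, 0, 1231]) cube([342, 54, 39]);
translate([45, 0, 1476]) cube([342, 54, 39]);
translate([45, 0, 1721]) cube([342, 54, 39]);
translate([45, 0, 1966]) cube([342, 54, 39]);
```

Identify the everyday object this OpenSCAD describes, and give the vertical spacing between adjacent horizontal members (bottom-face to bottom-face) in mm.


A ladder. The rung spacing is 245 mm.

Two tall 45×54 posts with 8 short bars between them — a ladder. Adjacent rungs sit at z = 251 and z = 496, so the spacing is 496 − 251 = 245 mm.


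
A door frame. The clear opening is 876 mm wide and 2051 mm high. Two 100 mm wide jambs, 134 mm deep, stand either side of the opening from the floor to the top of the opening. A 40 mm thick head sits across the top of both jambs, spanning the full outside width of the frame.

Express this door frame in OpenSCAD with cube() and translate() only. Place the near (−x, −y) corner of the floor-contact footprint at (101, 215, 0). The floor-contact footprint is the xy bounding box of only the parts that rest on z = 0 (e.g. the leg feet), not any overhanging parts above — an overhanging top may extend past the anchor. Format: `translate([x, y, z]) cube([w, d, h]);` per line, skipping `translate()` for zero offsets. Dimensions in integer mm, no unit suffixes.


translate([101, 215, 0]) cube([100, 134, 2051]);
translate([1077, 215, 0]) cube([100, 134, 2051]);
translate([101, 215, 2051]) cube([1076, 134, 40]);


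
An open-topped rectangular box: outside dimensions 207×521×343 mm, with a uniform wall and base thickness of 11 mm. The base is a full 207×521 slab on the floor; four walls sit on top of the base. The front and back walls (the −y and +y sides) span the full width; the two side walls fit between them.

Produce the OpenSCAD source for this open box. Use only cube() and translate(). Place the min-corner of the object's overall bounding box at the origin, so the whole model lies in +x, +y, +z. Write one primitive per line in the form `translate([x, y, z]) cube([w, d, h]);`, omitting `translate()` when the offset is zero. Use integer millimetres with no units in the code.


cube([207, 521, 11]);
translate([0, 0, 11]) cube([207, 11, 332]);
translate([0, 510, 11]) cube([207, 11, 332]);
translate([0, 11, 11]) cube([11, 499, 332]);
translate([196, 11, 11]) cube([11, 499, 332]);


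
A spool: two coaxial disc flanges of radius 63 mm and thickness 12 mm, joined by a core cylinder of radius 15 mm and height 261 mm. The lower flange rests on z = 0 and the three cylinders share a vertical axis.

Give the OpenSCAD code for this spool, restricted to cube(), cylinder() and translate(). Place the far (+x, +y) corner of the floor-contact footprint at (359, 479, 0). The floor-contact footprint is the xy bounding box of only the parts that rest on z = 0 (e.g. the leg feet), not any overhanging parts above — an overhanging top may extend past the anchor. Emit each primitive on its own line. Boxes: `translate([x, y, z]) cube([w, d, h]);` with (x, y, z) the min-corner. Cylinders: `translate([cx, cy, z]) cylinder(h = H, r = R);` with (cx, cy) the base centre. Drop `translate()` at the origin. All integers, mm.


translate([296, 416, 0]) cylinder(h = 12, r = 63);
translate([296, 416, 12]) cylinder(h = 261, r = 15);
translate([296, 416, 273]) cylinder(h = 12, r = 63);


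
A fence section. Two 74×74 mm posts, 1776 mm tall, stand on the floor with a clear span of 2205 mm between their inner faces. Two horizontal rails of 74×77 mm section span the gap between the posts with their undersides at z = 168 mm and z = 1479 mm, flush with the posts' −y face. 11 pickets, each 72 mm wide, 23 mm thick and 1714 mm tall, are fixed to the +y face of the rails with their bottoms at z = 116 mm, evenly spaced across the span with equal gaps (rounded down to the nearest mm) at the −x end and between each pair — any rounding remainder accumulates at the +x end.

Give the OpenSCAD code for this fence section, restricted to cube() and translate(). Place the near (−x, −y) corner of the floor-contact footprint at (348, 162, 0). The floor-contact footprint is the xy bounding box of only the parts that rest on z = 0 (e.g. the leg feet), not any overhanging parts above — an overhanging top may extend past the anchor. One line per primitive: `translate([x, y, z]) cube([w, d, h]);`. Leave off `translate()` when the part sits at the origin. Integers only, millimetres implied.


translate([348, 162, 0]) cube([74, 74, 1776]);
translate([2627, 162, 0]) cube([74, 74, 1776]);
translate([422, 162, 168]) cube([2205, 74, 77]);
translate([422, 162, 1479]) cube([2205, 74, 77]);
translate([539, 236, 116]) cube([72, 23, 1714]);
translate([728, 236, 116]) cube([72, 23, 1714]);
translate([917, 236, 116]) cube([72, 23, 1714]);
translate([1106, 236, 116]) cube([72, 23, 1714]);
translate([1295, 236, 116]) cube([72, 23, 1714]);
translate([1484, 236, 116]) cube([72, 23, 1714]);
translate([1673, 236, 116]) cube([72, 23, 1714]);
translate([1862, 236, 116]) cube([72, 23, 1714]);
translate([2051, 236, 116]) cube([72, 23, 1714]);
translate([2240, 236, 116]) cube([72, 23, 1714]);
translate([2429, 236, 116]) cube([72, 23, 1714]);


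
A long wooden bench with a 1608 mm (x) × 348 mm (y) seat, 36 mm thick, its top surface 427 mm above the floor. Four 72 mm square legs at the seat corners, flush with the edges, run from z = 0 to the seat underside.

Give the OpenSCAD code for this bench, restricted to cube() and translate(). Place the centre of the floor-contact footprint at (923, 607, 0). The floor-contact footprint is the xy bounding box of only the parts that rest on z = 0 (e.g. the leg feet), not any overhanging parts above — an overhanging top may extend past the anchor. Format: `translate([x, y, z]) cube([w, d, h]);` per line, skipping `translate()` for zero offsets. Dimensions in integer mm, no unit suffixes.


translate([119, 433, 391]) cube([1608, 348, 36]);
translate([119, 433, 0]) cube([72, 72, 391]);
translate([119, 709, 0]) cube([72, 72, 391]);
translate([1655, 433, 0]) cube([72, 72, 391]);
translate([1655, 709, 0]) cube([72, 72, 391]);


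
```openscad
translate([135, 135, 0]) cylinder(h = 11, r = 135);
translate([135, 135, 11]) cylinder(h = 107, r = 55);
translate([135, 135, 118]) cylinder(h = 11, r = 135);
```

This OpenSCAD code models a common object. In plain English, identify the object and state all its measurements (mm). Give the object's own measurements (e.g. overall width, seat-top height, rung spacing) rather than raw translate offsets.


A spool: two coaxial disc flanges of radius 135 mm and thickness 11 mm, joined by a core cylinder of radius 55 mm and height 107 mm. The lower flange rests on z = 0 and the three cylinders share a vertical axis.


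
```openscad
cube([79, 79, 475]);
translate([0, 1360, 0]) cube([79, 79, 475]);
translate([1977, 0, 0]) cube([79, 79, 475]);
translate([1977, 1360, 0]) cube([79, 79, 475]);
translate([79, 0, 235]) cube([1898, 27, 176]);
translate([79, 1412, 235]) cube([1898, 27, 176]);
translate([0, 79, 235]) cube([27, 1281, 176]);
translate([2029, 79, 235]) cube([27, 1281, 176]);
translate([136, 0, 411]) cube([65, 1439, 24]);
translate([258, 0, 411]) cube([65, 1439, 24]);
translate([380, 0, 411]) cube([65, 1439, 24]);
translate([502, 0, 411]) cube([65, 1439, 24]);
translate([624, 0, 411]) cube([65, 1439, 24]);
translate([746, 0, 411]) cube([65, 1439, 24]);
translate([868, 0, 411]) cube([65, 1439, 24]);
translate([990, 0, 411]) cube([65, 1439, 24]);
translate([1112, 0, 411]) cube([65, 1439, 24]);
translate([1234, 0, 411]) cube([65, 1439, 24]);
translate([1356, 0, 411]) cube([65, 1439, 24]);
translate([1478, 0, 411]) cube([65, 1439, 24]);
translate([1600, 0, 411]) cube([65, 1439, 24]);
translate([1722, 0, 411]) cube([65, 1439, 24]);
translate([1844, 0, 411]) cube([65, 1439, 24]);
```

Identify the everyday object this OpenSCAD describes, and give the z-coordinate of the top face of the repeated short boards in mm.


A bed frame. The slat-top height is 435 mm.

Four posts, four rails, and a row of slats — a bed frame. Slats sit on the rails at z = 235 + 176 = 411; with slat thickness 24, the top is 435 mm.


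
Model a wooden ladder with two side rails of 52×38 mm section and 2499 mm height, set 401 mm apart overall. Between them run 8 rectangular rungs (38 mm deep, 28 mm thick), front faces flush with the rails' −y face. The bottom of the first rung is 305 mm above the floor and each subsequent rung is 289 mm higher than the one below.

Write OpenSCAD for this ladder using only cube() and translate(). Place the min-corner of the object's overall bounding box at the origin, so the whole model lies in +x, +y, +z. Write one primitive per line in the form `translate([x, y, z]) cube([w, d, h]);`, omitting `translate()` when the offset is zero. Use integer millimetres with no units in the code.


cube([52, 38, 2499]);
translate([349, 0, 0]) cube([52, 38, 2499]);
translate([52, 0, 305]) cube([297, 38, 28]);
translate([52, 0, 594]) cube([297, 38, 28]);
translate([52, 0, 883]) cube([297, 38, 28]);
translate([52, 0, 1172]) cube([297, 38, 28]);
translate([52, 0, 1461]) cube([297, 38, 28]);
translate([52, 0, 1750]) cube([297, 38, 28]);
translate([52, 0, 2039]) cube([297, 38, 28]);
translate([52, 0, 2328]) cube([297, 38, 28]);


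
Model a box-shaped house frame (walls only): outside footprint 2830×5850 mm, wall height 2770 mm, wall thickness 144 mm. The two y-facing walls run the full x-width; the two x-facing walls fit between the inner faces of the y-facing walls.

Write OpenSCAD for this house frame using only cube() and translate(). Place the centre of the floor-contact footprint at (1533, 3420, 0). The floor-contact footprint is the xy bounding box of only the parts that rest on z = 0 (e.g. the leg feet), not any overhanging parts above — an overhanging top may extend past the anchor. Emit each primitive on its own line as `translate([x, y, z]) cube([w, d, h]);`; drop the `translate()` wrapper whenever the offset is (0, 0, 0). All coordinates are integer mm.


translate([118, 495, 0]) cube([2830, 144, 2770]);
translate([118, 6201, 0]) cube([2830, 144, 2770]);
translate([118, 639, 0]) cube([144, 5562, 2770]);
translate([2804, 639, 0]) cube([144, 5562, 2770]);


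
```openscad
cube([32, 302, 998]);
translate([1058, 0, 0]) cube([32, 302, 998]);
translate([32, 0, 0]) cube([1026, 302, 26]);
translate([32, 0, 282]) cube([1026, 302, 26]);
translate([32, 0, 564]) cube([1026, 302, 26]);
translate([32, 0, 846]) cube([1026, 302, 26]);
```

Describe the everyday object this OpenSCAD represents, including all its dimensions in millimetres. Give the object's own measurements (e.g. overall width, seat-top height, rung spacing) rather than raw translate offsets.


An open bookshelf. Two side panels, each 32 mm thick, 302 mm deep and 998 mm tall, stand 1090 mm apart (outside-to-outside). Between them sit 4 shelves, each 26 mm thick and 302 mm deep, spanning the full gap between the sides. The bottom shelf rests on the floor (its underside at z = 0) and the clear gap between one shelf's top and the next shelf's underside is 256 mm.


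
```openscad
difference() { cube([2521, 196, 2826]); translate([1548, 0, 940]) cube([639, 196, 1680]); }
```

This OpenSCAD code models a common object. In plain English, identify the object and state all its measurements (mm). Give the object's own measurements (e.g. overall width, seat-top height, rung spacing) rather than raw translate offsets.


A wall 2521 mm long (x), 196 mm thick (y), 2826 mm tall, with a rectangular window opening cut through it. The opening is 639 mm wide and 1680 mm tall; its sill is at z = 940 mm and its near (−x) edge is 1548 mm from the wall's −x end. The opening passes through the full wall thickness.


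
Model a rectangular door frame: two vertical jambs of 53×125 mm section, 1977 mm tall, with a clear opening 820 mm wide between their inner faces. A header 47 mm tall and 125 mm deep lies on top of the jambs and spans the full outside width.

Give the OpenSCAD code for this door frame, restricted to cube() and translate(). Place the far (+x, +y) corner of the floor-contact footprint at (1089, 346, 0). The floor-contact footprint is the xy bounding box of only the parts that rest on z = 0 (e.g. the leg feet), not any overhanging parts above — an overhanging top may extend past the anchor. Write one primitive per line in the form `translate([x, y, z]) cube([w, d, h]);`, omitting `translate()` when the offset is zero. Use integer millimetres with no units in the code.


translate([163, 221, 0]) cube([53, 125, 1977]);
translate([1036, 221, 0]) cube([53, 125, 1977]);
translate([163, 221, 1977]) cube([926, 125, 47]);


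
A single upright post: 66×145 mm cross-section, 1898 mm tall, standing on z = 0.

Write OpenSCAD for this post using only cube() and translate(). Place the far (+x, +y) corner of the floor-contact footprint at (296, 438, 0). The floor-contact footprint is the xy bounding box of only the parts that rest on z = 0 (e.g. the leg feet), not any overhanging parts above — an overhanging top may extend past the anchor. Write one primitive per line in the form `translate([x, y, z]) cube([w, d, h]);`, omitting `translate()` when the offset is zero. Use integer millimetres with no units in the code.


translate([230, 293, 0]) cube([66, 145, 1898]);


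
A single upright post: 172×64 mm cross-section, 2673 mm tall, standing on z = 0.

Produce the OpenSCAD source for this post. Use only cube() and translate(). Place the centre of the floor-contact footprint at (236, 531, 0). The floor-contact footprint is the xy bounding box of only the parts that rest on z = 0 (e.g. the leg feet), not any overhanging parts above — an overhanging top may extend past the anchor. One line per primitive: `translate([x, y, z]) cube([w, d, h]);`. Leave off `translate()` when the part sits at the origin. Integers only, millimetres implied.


translate([150, 499, 0]) cube([172, 64, 2673]);


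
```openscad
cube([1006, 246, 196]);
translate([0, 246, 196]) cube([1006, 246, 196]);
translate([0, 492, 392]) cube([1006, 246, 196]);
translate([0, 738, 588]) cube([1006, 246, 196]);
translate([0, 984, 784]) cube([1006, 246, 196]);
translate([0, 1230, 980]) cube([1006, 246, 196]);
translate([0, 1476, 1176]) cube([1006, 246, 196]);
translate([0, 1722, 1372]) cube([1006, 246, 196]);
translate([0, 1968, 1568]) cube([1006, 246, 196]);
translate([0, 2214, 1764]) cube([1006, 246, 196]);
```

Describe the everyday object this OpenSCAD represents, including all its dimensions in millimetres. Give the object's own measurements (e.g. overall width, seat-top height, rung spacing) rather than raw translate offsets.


A straight staircase of 10 solid steps. Each step is 1006 mm wide (x), 246 mm deep (y, the going) and 196 mm tall (the rise). The first step rests on the floor; each subsequent step sits one going further in +y and one rise higher in +z, directly behind and above the previous step with no overlap.


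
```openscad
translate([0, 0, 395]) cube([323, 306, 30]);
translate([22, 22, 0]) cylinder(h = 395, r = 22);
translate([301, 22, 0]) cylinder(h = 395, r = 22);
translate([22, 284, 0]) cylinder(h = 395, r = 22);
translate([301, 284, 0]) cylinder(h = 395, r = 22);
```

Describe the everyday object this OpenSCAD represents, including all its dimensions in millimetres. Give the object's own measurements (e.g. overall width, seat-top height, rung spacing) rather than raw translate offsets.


A simple wooden stool: a rectangular seat 323 mm (x) by 306 mm (y), 30 mm thick, top face at z = 425 mm, on four round legs, each 44 mm in diameter. The legs rest on z = 0, each leg's axis is inset half a diameter from the nearest pair of seat edges (so the leg's bounding box is flush with the corner).


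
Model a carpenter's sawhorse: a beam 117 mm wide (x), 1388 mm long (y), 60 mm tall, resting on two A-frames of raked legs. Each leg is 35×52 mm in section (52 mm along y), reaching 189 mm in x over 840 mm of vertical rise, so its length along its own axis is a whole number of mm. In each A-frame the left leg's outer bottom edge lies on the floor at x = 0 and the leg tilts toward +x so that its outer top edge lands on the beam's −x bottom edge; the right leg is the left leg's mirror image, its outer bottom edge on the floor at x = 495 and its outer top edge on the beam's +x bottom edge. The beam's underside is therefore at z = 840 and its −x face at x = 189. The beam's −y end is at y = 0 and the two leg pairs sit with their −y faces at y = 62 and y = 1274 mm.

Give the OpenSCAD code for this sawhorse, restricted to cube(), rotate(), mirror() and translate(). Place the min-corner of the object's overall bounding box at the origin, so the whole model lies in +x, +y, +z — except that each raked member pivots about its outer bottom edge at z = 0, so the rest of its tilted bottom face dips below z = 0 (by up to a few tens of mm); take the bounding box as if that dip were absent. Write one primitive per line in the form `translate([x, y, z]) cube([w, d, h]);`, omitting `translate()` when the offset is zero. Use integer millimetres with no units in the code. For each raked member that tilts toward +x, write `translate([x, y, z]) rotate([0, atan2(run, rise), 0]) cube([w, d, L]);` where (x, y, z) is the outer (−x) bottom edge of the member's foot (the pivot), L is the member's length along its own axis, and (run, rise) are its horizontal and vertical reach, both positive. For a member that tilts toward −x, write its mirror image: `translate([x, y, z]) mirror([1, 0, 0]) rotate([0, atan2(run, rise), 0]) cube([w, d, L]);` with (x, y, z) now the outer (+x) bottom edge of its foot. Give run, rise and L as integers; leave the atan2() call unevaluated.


// leg length = √(189² + 840²) = 861
// right-leg outer foot x = 2·189 + 117 = 495
// beam min-corner = (189, 0, 840)
translate([189, 0, 840]) cube([117, 1388, 60]);
translate([0, 62, 0]) rotate([0, atan2(189, 840), 0]) cube([35, 52, 861]);
translate([495, 62, 0]) mirror([1, 0, 0]) rotate([0, atan2(189, 840), 0]) cube([35, 52, 861]);
translate([0, 1274, 0]) rotate([0, atan2(189, 840), 0]) cube([35, 52, 861]);
translate([495, 1274, 0]) mirror([1, 0, 0]) rotate([0, atan2(189, 840), 0]) cube([35, 52, 861]);


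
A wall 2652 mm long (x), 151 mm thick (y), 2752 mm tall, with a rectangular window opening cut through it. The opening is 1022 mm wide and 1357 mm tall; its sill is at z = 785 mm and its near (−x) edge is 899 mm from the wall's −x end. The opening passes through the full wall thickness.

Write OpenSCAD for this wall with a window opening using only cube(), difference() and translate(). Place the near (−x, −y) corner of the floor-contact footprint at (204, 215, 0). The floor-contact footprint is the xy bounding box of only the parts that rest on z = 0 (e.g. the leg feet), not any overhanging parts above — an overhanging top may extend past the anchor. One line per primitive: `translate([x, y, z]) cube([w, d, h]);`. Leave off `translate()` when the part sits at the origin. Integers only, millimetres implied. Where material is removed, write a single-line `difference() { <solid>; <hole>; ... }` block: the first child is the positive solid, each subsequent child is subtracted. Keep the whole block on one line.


difference() { translate([204, 215, 0]) cube([2652, 151, 2752]); translate([1103, 215, 785]) cube([1022, 151, 1357]); }


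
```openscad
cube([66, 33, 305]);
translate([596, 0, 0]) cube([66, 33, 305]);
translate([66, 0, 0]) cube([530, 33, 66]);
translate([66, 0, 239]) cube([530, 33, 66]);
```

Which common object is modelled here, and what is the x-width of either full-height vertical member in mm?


A picture frame. The border width is 66 mm.

Four thin pieces enclosing a rectangular opening — a picture frame. The two full-height stiles are 305 mm tall; the top rail sits at z = 239 and is 66 mm tall, so the border above the opening is 305 − 239 = 66 mm, matching the stile x-width.


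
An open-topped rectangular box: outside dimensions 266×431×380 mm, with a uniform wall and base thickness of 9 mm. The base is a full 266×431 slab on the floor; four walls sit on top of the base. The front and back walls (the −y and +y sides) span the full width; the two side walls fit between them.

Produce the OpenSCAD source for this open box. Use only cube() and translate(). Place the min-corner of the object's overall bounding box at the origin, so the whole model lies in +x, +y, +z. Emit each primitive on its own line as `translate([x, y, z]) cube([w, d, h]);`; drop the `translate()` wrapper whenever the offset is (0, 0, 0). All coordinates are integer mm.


cube([266, 431, 9]);
translate([0, 0, 9]) cube([266, 9, 371]);
translate([0, 422, 9]) cube([266, 9, 371]);
translate([0, 9, 9]) cube([9, 413, 371]);
translate([257, 9, 9]) cube([9, 413, 371]);


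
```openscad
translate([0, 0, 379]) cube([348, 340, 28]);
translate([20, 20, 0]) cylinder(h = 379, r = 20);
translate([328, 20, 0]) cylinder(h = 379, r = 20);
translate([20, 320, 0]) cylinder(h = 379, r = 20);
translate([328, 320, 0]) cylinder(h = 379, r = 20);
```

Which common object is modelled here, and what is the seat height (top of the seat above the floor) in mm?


A stool. The seat height is 407 mm.

A 348×340×28 slab at z = 379 on four corner cylinders — a stool. The seat top is 379 + 28 = 407 mm.


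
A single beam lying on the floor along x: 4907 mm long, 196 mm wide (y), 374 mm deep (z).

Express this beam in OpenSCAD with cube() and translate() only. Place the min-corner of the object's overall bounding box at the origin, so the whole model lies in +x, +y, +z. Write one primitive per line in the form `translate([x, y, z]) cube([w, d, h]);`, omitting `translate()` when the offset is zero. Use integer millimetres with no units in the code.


cube([4907, 196, 374]);


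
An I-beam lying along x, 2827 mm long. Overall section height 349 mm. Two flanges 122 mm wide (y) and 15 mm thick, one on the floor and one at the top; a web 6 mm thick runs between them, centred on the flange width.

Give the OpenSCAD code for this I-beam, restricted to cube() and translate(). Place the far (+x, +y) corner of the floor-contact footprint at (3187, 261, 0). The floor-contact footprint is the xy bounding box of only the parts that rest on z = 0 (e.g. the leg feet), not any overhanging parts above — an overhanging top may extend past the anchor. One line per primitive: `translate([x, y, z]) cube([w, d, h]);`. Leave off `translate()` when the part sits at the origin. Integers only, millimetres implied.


translate([360, 139, 0]) cube([2827, 122, 15]);
translate([360, 197, 15]) cube([2827, 6, 319]);
translate([360, 139, 334]) cube([2827, 122, 15]);


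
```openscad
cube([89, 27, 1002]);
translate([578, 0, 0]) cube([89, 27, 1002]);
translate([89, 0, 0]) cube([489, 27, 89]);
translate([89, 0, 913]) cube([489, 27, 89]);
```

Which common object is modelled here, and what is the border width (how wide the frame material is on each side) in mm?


A picture frame. The border width is 89 mm.

Four thin pieces enclosing a rectangular opening — a picture frame. The two full-height stiles are 1002 mm tall; the top rail sits at z = 913 and is 89 mm tall, so the border above the opening is 1002 − 913 = 89 mm, matching the stile x-width.


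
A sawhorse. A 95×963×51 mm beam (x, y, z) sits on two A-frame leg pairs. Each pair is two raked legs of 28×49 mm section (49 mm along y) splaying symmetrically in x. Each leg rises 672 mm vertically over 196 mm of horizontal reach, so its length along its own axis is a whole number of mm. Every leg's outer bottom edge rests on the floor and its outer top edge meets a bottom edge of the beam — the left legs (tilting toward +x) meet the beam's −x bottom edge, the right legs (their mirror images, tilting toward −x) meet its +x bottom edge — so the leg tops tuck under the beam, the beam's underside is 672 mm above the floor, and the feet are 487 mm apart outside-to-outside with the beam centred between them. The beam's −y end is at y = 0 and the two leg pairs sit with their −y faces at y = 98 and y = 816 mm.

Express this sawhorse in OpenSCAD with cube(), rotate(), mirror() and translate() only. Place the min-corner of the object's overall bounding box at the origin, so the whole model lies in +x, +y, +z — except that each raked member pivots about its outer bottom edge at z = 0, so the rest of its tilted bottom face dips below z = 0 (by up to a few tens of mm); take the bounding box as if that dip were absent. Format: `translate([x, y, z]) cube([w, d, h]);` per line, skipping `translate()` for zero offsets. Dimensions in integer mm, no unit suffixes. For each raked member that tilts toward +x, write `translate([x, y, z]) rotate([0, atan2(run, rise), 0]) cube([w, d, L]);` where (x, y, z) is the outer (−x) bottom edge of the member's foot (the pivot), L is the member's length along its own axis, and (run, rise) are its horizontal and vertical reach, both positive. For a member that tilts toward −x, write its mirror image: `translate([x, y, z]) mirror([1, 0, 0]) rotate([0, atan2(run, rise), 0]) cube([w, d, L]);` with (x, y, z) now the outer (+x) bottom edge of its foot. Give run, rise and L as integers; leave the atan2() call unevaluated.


translate([196, 0, 672]) cube([95, 963, 51]);
translate([0, 98, 0]) rotate([0, atan2(196, 672), 0]) cube([28, 49, 700]);
translate([487, 98, 0]) mirror([1, 0, 0]) rotate([0, atan2(196, 672), 0]) cube([28, 49, 700]);
translate([0, 816, 0]) rotate([0, atan2(196, 672), 0]) cube([28, 49, 700]);
translate([487, 816, 0]) mirror([1, 0, 0]) rotate([0, atan2(196, 672), 0]) cube([28, 49, 700]);
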